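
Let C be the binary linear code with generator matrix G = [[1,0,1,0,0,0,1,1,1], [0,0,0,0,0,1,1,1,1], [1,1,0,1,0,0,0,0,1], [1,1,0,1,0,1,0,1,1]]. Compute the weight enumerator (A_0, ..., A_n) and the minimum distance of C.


Weight distribution: A_0 = 1, A_2 = 2, A_3 = 2, A_4 = 3, A_5 = 6, A_6 = 2. Minimum distance d = 2.

Enumerate all 2^4 = 16 messages m ∈ F_2^4.
For each, compute codeword c = mG in F_2^9, then tally its weight.
  m = 0000 → c = 000000000, weight = 0.
  m = 1000 → c = 101000111, weight = 5.
  m = 0100 → c = 000001111, weight = 4.
  m = 1100 → c = 101001000, weight = 3.
  m = 0010 → c = 110100001, weight = 4.
  m = 1010 → c = 011100110, weight = 5.
  m = 0110 → c = 110101110, weight = 6.
  m = 1110 → c = 011101001, weight = 5.
  m = 0001 → c = 110101011, weight = 6.
  m = 1001 → c = 011101100, weight = 5.
  m = 0101 → c = 110100100, weight = 4.
  m = 1101 → c = 011100011, weight = 5.
  m = 0011 → c = 000001010, weight = 2.
  m = 1011 → c = 101001101, weight = 5.
  m = 0111 → c = 000000101, weight = 2.
  m = 1111 → c = 101000010, weight = 3.
Tally weights:
  weight 0: 1 codewords.
  weight 2: 2 codewords.
  weight 3: 2 codewords.
  weight 4: 3 codewords.
  weight 5: 6 codewords.
  weight 6: 2 codewords.
Minimum distance d = smallest w > 0 with A_w > 0 = 2.
Sanity: Σ A_w = 16 = 2^4 = 16 ✓.


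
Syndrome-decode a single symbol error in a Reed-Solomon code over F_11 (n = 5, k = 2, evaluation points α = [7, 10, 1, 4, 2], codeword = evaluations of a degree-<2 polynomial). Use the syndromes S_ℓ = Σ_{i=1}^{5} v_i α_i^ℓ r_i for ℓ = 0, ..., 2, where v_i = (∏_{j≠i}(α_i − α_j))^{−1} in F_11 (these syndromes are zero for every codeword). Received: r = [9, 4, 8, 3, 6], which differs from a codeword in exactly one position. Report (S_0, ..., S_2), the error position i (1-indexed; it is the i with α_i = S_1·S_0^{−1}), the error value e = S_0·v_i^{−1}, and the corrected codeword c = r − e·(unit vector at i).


S = (5, 10, 9), error at position 5, error magnitude e = 7, c = [9, 4, 8, 3, 10].

Step 1: column multipliers v_i = (∏_{j≠i}(α_i − α_j))^{−1} mod 11.
  i = 1 (α = 7): (7−10)(7−1)(7−4)(7−2) = (−3)·6·3·5 = −270 ≡ 5, so v_1 = 5^{−1} = 9 (mod 11).
  i = 2 (α = 10): (10−7)(10−1)(10−4)(10−2) = 3·9·6·8 = 1296 ≡ 9, so v_2 = 9^{−1} = 5 (mod 11).
  i = 3 (α = 1): (1−7)(1−10)(1−4)(1−2) = (−6)·(−9)·(−3)·(−1) = 162 ≡ 8, so v_3 = 8^{−1} = 7 (mod 11).
  i = 4 (α = 4): (4−7)(4−10)(4−1)(4−2) = (−3)·(−6)·3·2 = 108 ≡ 9, so v_4 = 9^{−1} = 5 (mod 11).
  i = 5 (α = 2): (2−7)(2−10)(2−1)(2−4) = (−5)·(−8)·1·(−2) = −80 ≡ 8, so v_5 = 8^{−1} = 7 (mod 11).
  v = [9, 5, 7, 5, 7].
Step 2: syndromes of r = [9, 4, 8, 3, 6] (all sums mod 11).
  S_0 = Σ v_i r_i = 9·9 + 5·4 + 7·8 + 5·3 + 7·6 = 214 ≡ 5.
  S_1 = Σ v_i α_i r_i = 9·7·9 + 5·10·4 + 7·1·8 + 5·4·3 + 7·2·6 = 967 ≡ 10.
  α_i^2 mod 11 = [5, 1, 1, 5, 4].
  S_2 = Σ v_i α_i^2 r_i = 9·5·9 + 5·1·4 + 7·1·8 + 5·5·3 + 7·4·6 = 724 ≡ 9.
  S = (5, 10, 9) ≠ 0, so r is not a codeword (an error is present).
Step 3: locate the error. For a single error e at position i, S_ℓ = v_i·e·α_i^ℓ, so α_err = S_1/S_0.
  S_0^{−1} = 5^{−1} = 9 (mod 11), so α_err = 10·9 = 90 ≡ 2 = α_5. Error position i = 5.
  Consistency check: S_2/S_1 = 9·10 = 90 ≡ 2 = α_err ✓ (single-error assumption holds).
Step 4: error magnitude e = S_0/v_5 = S_0·∏_{j≠5}(α_5 − α_j) = 5·8 = 40 ≡ 7 (mod 11).
Step 5: correct position 5: c_5 = r_5 − e = 6 − 7 ≡ 10 (mod 11). Hence c = [9, 4, 8, 3, 10].
  Check: interpolating c through the α_i gives m(x) = 6 + 2·x (degree < 2) with m(α_i) = c_i for every i, so c is indeed a codeword.


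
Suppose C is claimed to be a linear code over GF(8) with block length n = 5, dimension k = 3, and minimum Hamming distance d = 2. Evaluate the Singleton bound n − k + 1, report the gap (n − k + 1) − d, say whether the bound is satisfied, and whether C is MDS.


Singleton RHS = n − k + 1 = 3, slack = 1, bound satisfied, not MDS.

Singleton bound: d ≤ n − k + 1.
Here n = 5, k = 3, so n − k + 1 = 3.
Given d = 2, check d ≤ 3: YES.
Slack = (n − k + 1) − d = 1.
The code is NOT MDS (slack = 1 > 0).
Description: the claimed parameters are [5, 3, 2]_8; such a code would be non-MDS.


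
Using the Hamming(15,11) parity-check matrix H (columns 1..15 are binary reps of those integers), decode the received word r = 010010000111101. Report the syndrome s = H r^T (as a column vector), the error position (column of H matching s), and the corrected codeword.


s = (1, 0, 0, 0)^T, error position = 8, corrected codeword c = 010010010111101

Compute s = H r^T mod 2 one row at a time:
  s_1 = 0 + 0 + 1 + 1 + 1 + 1 + 0 + 1 = 5 ≡ 1 (mod 2).
  s_2 = 0 + 1 + 0 + 0 + 1 + 1 + 0 + 1 = 4 ≡ 0 (mod 2).
  s_3 = 1 + 0 + 0 + 0 + 1 + 1 + 0 + 1 = 4 ≡ 0 (mod 2).
  s_4 = 0 + 0 + 1 + 0 + 0 + 1 + 1 + 1 = 4 ≡ 0 (mod 2).
s = (1, 0, 0, 0)^T — this equals column 8 of H (binary 1000), so error is at position 8.
Correct: flip bit 8 of r = 010010000111101 to get c = 010010010111101.


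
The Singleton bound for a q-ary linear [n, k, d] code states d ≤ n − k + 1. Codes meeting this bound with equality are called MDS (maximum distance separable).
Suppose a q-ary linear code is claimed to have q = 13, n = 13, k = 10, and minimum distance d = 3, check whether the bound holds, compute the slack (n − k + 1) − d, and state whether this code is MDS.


Singleton RHS = n − k + 1 = 4, slack = 1, bound satisfied, not MDS.

Singleton bound: d ≤ n − k + 1.
Here n = 13, k = 10, so n − k + 1 = 4.
Given d = 3, check d ≤ 4: YES.
Slack = (n − k + 1) − d = 1.
The code is NOT MDS (slack = 1 > 0).
Description: the claimed parameters are [13, 10, 3]_13; such a code would be non-MDS.


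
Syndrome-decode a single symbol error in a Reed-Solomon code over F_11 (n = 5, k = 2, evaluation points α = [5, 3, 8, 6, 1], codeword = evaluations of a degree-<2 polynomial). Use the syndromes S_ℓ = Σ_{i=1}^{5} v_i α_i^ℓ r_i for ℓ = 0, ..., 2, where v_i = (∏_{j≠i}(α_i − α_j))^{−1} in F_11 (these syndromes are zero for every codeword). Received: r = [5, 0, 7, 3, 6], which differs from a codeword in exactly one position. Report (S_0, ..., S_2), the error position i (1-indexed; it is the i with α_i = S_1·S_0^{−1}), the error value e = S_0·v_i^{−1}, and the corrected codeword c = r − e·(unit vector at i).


S = (4, 2, 1), error at position 4, error magnitude e = 1, c = [5, 0, 7, 2, 6].

Step 1: column multipliers v_i = (∏_{j≠i}(α_i − α_j))^{−1} mod 11.
  i = 1 (α = 5): (5−3)(5−8)(5−6)(5−1) = 2·(−3)·(−1)·4 = 24 ≡ 2, so v_1 = 2^{−1} = 6 (mod 11).
  i = 2 (α = 3): (3−5)(3−8)(3−6)(3−1) = (−2)·(−5)·(−3)·2 = −60 ≡ 6, so v_2 = 6^{−1} = 2 (mod 11).
  i = 3 (α = 8): (8−5)(8−3)(8−6)(8−1) = 3·5·2·7 = 210 ≡ 1, so v_3 = 1^{−1} = 1 (mod 11).
  i = 4 (α = 6): (6−5)(6−3)(6−8)(6−1) = 1·3·(−2)·5 = −30 ≡ 3, so v_4 = 3^{−1} = 4 (mod 11).
  i = 5 (α = 1): (1−5)(1−3)(1−8)(1−6) = (−4)·(−2)·(−7)·(−5) = 280 ≡ 5, so v_5 = 5^{−1} = 9 (mod 11).
  v = [6, 2, 1, 4, 9].
Step 2: syndromes of r = [5, 0, 7, 3, 6] (all sums mod 11).
  S_0 = Σ v_i r_i = 6·5 + 2·0 + 1·7 + 4·3 + 9·6 = 103 ≡ 4.
  S_1 = Σ v_i α_i r_i = 6·5·5 + 2·3·0 + 1·8·7 + 4·6·3 + 9·1·6 = 332 ≡ 2.
  α_i^2 mod 11 = [3, 9, 9, 3, 1].
  S_2 = Σ v_i α_i^2 r_i = 6·3·5 + 2·9·0 + 1·9·7 + 4·3·3 + 9·1·6 = 243 ≡ 1.
  S = (4, 2, 1) ≠ 0, so r is not a codeword (an error is present).
Step 3: locate the error. For a single error e at position i, S_ℓ = v_i·e·α_i^ℓ, so α_err = S_1/S_0.
  S_0^{−1} = 4^{−1} = 3 (mod 11), so α_err = 2·3 = 6 ≡ 6 = α_4. Error position i = 4.
  Consistency check: S_2/S_1 = 1·6 = 6 ≡ 6 = α_err ✓ (single-error assumption holds).
Step 4: error magnitude e = S_0/v_4 = S_0·∏_{j≠4}(α_4 − α_j) = 4·3 = 12 ≡ 1 (mod 11).
Step 5: correct position 4: c_4 = r_4 − e = 3 − 1 ≡ 2 (mod 11). Hence c = [5, 0, 7, 2, 6].
  Check: interpolating c through the α_i gives m(x) = 9 + 8·x (degree < 2) with m(α_i) = c_i for every i, so c is indeed a codeword.


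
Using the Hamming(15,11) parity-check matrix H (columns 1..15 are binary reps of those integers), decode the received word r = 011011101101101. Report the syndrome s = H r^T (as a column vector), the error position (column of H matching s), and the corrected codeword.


s = (1, 0, 0, 0)^T, error position = 8, corrected codeword c = 011011111101101

Compute s = H r^T mod 2 one row at a time:
  s_1 = 0 + 1 + 1 + 0 + 1 + 1 + 0 + 1 = 5 ≡ 1 (mod 2).
  s_2 = 0 + 1 + 1 + 1 + 1 + 1 + 0 + 1 = 6 ≡ 0 (mod 2).
  s_3 = 1 + 1 + 1 + 1 + 1 + 0 + 0 + 1 = 6 ≡ 0 (mod 2).
  s_4 = 0 + 1 + 1 + 1 + 1 + 0 + 1 + 1 = 6 ≡ 0 (mod 2).
s = (1, 0, 0, 0)^T — this equals column 8 of H (binary 1000), so error is at position 8.
Correct: flip bit 8 of r = 011011101101101 to get c = 011011111101101.


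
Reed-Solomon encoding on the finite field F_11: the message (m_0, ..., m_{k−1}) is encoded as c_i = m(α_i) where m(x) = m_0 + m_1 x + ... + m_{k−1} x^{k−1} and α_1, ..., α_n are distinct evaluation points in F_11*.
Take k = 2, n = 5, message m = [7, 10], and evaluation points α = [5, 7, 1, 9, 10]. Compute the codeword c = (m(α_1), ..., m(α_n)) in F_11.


c = [2, 0, 6, 9, 8]

Message polynomial: m(x) = 7 + 10·x (mod 11).
For each evaluation point α_i, compute m(α_i) mod 11:
  α_1 = 5: Horner steps 10 → 2, so m(5) = 2.
  α_2 = 7: Horner steps 10 → 0, so m(7) = 0.
  α_3 = 1: Horner steps 10 → 6, so m(1) = 6.
  α_4 = 9: Horner steps 10 → 9, so m(9) = 9.
  α_5 = 10: Horner steps 10 → 8, so m(10) = 8.
Codeword c = [2, 0, 6, 9, 8] ∈ F_11^5.


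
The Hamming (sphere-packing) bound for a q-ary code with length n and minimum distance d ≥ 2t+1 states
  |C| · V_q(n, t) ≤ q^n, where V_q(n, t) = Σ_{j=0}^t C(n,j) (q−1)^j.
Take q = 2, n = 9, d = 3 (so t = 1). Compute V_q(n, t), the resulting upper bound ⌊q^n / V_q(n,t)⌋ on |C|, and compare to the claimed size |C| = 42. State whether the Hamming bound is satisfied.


V_q(n, t) = 10, q^n = 512, Hamming bound = 51, |C| = 42 ≤ bound (satisfied).

Step 1: Compute V_q(n, t) = Σ_{j=0}^1 C(n, j) (q−1)^j.
  j = 0: C(9,0)·(1)^0 = 1·1 = 1.
  j = 1: C(9,1)·(1)^1 = 9·1 = 9.
  V_q(n, t) = 1 + 9 = 10.
Step 2: q^n = 2^9 = 512.
Step 3: Hamming bound ⌊q^n / V_q(n,t)⌋ = ⌊512/10⌋ = 51.
Step 4: Compare |C| = 42 to 51: satisfied.
The claimed |C| lies below the Hamming bound.


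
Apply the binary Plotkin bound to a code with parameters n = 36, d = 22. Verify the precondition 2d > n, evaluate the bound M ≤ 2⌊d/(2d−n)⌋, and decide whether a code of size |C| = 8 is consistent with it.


Plotkin bound M ≤ 4; given |C| = 8 > bound (violated).

Check applicability: 2d = 44, n = 36.
2d − n = 8 > 0, so Plotkin applies.
Compute d/(2d−n) = 22/8 ≈ 2.7500.
⌊d/(2d−n)⌋ = 2.
Plotkin bound: M ≤ 2·2 = 4.
Given |C| = 8, check: VIOLATED.
This |C| is above the Plotkin bound, so no binary code with n = 36, d = 22 and 8 codewords exists.


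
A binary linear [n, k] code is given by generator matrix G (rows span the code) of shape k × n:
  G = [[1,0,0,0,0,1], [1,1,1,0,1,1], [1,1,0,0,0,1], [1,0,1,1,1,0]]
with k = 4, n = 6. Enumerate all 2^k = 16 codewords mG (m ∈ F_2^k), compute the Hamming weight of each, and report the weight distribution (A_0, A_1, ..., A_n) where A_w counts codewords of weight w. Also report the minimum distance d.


Weight distribution: A_0 = 1, A_1 = 1, A_2 = 4, A_3 = 4, A_4 = 3, A_5 = 3. Minimum distance d = 1.

Enumerate all 2^4 = 16 messages m ∈ F_2^4.
For each, compute codeword c = mG in F_2^6, then tally its weight.
  m = 0000 → c = 000000, weight = 0.
  m = 1000 → c = 100001, weight = 2.
  m = 0100 → c = 111011, weight = 5.
  m = 1100 → c = 011010, weight = 3.
  m = 0010 → c = 110001, weight = 3.
  m = 1010 → c = 010000, weight = 1.
  m = 0110 → c = 001010, weight = 2.
  m = 1110 → c = 101011, weight = 4.
  m = 0001 → c = 101110, weight = 4.
  m = 1001 → c = 001111, weight = 4.
  m = 0101 → c = 010101, weight = 3.
  m = 1101 → c = 110100, weight = 3.
  m = 0011 → c = 011111, weight = 5.
  m = 1011 → c = 111110, weight = 5.
  m = 0111 → c = 100100, weight = 2.
  m = 1111 → c = 000101, weight = 2.
Tally weights:
  weight 0: 1 codewords.
  weight 1: 1 codewords.
  weight 2: 4 codewords.
  weight 3: 4 codewords.
  weight 4: 3 codewords.
  weight 5: 3 codewords.
Minimum distance d = smallest w > 0 with A_w > 0 = 1.
Sanity: Σ A_w = 16 = 2^4 = 16 ✓.


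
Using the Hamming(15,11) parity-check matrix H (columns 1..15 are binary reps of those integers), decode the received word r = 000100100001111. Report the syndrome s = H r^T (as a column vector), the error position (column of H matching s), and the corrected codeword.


s = (0, 0, 1, 1)^T, error position = 3, corrected codeword c = 001100100001111

Compute s = H r^T mod 2 one row at a time:
  s_1 = 0 + 0 + 0 + 0 + 1 + 1 + 1 + 1 = 4 ≡ 0 (mod 2).
  s_2 = 1 + 0 + 0 + 1 + 1 + 1 + 1 + 1 = 6 ≡ 0 (mod 2).
  s_3 = 0 + 0 + 0 + 1 + 0 + 0 + 1 + 1 = 3 ≡ 1 (mod 2).
  s_4 = 0 + 0 + 0 + 1 + 0 + 0 + 1 + 1 = 3 ≡ 1 (mod 2).
s = (0, 0, 1, 1)^T — this equals column 3 of H (binary 0011), so error is at position 3.
Correct: flip bit 3 of r = 000100100001111 to get c = 001100100001111.


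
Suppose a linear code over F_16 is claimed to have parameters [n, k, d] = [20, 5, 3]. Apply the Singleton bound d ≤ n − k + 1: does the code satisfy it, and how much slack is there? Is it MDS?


Singleton RHS = n − k + 1 = 16, slack = 13, bound satisfied, not MDS.

Singleton bound: d ≤ n − k + 1.
Here n = 20, k = 5, so n − k + 1 = 16.
Given d = 3, check d ≤ 16: YES.
Slack = (n − k + 1) − d = 13.
The code is NOT MDS (slack = 13 > 0).
Description: the claimed parameters are [20, 5, 3]_16; such a code would be non-MDS.


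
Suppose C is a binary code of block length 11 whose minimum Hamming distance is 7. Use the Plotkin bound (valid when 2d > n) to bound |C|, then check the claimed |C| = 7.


Plotkin bound M ≤ 4; given |C| = 7 > bound (violated).

Check applicability: 2d = 14, n = 11.
2d − n = 3 > 0, so Plotkin applies.
Compute d/(2d−n) = 7/3 ≈ 2.3333.
⌊d/(2d−n)⌋ = 2.
Plotkin bound: M ≤ 2·2 = 4.
Given |C| = 7, check: VIOLATED.
This |C| is above the Plotkin bound, so no binary code with n = 11, d = 7 and 7 codewords exists.


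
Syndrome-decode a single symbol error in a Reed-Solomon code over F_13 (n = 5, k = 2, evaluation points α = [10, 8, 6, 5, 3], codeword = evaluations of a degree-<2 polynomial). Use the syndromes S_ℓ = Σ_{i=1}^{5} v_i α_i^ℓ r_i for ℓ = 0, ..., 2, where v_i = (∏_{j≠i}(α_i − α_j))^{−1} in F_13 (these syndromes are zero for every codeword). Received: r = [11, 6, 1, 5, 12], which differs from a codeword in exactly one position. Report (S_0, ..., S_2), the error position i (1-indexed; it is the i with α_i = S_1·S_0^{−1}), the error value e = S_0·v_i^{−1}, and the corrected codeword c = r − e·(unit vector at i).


S = (6, 5, 2), error at position 5, error magnitude e = 12, c = [11, 6, 1, 5, 0].

Step 1: column multipliers v_i = (∏_{j≠i}(α_i − α_j))^{−1} mod 13.
  i = 1 (α = 10): (10−8)(10−6)(10−5)(10−3) = 2·4·5·7 = 280 ≡ 7, so v_1 = 7^{−1} = 2 (mod 13).
  i = 2 (α = 8): (8−10)(8−6)(8−5)(8−3) = (−2)·2·3·5 = −60 ≡ 5, so v_2 = 5^{−1} = 8 (mod 13).
  i = 3 (α = 6): (6−10)(6−8)(6−5)(6−3) = (−4)·(−2)·1·3 = 24 ≡ 11, so v_3 = 11^{−1} = 6 (mod 13).
  i = 4 (α = 5): (5−10)(5−8)(5−6)(5−3) = (−5)·(−3)·(−1)·2 = −30 ≡ 9, so v_4 = 9^{−1} = 3 (mod 13).
  i = 5 (α = 3): (3−10)(3−8)(3−6)(3−5) = (−7)·(−5)·(−3)·(−2) = 210 ≡ 2, so v_5 = 2^{−1} = 7 (mod 13).
  v = [2, 8, 6, 3, 7].
Step 2: syndromes of r = [11, 6, 1, 5, 12] (all sums mod 13).
  S_0 = Σ v_i r_i = 2·11 + 8·6 + 6·1 + 3·5 + 7·12 = 175 ≡ 6.
  S_1 = Σ v_i α_i r_i = 2·10·11 + 8·8·6 + 6·6·1 + 3·5·5 + 7·3·12 = 967 ≡ 5.
  α_i^2 mod 13 = [9, 12, 10, 12, 9].
  S_2 = Σ v_i α_i^2 r_i = 2·9·11 + 8·12·6 + 6·10·1 + 3·12·5 + 7·9·12 = 1770 ≡ 2.
  S = (6, 5, 2) ≠ 0, so r is not a codeword (an error is present).
Step 3: locate the error. For a single error e at position i, S_ℓ = v_i·e·α_i^ℓ, so α_err = S_1/S_0.
  S_0^{−1} = 6^{−1} = 11 (mod 13), so α_err = 5·11 = 55 ≡ 3 = α_5. Error position i = 5.
  Consistency check: S_2/S_1 = 2·8 = 16 ≡ 3 = α_err ✓ (single-error assumption holds).
Step 4: error magnitude e = S_0/v_5 = S_0·∏_{j≠5}(α_5 − α_j) = 6·2 = 12 ≡ 12 (mod 13).
Step 5: correct position 5: c_5 = r_5 − e = 12 − 12 ≡ 0 (mod 13). Hence c = [11, 6, 1, 5, 0].
  Check: interpolating c through the α_i gives m(x) = 12 + 9·x (degree < 2) with m(α_i) = c_i for every i, so c is indeed a codeword.


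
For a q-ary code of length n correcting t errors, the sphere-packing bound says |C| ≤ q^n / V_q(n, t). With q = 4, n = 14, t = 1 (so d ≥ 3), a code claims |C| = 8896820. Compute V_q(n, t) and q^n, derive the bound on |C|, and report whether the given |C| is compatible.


V_q(n, t) = 43, q^n = 268435456, Hamming bound = 6242685, |C| = 8896820 > bound (violated).

Step 1: Compute V_q(n, t) = Σ_{j=0}^1 C(n, j) (q−1)^j.
  j = 0: C(14,0)·(3)^0 = 1·1 = 1.
  j = 1: C(14,1)·(3)^1 = 14·3 = 42.
  V_q(n, t) = 1 + 42 = 43.
Step 2: q^n = 4^14 = 268435456.
Step 3: Hamming bound ⌊q^n / V_q(n,t)⌋ = ⌊268435456/43⌋ = 6242685.
Step 4: Compare |C| = 8896820 to 6242685: violated.
The claimed |C| lies above the Hamming bound, so no 4-ary code of length 14 with d ≥ 3 can have 8896820 codewords.


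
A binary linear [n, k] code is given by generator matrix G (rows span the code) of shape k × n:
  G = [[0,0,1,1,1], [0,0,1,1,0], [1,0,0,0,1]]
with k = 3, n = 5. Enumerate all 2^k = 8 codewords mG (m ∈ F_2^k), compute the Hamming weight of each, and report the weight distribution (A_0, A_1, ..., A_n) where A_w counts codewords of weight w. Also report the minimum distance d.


Weight distribution: A_0 = 1, A_1 = 2, A_2 = 2, A_3 = 2, A_4 = 1. Minimum distance d = 1.

Enumerate all 2^3 = 8 messages m ∈ F_2^3.
For each, compute codeword c = mG in F_2^5, then tally its weight.
  m = 000 → c = 00000, weight = 0.
  m = 100 → c = 00111, weight = 3.
  m = 010 → c = 00110, weight = 2.
  m = 110 → c = 00001, weight = 1.
  m = 001 → c = 10001, weight = 2.
  m = 101 → c = 10110, weight = 3.
  m = 011 → c = 10111, weight = 4.
  m = 111 → c = 10000, weight = 1.
Tally weights:
  weight 0: 1 codewords.
  weight 1: 2 codewords.
  weight 2: 2 codewords.
  weight 3: 2 codewords.
  weight 4: 1 codewords.
Minimum distance d = smallest w > 0 with A_w > 0 = 1.
Sanity: Σ A_w = 8 = 2^3 = 8 ✓.


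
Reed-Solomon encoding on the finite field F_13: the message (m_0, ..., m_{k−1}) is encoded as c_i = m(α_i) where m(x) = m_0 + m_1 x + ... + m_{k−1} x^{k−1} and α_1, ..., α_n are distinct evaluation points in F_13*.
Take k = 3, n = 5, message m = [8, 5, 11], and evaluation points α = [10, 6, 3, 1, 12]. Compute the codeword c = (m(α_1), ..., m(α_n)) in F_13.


c = [1, 5, 5, 11, 1]

Message polynomial: m(x) = 8 + 5·x + 11·x^2 (mod 13).
For each evaluation point α_i, compute m(α_i) mod 13:
  α_1 = 10: Horner steps 11 → 11 → 1, so m(10) = 1.
  α_2 = 6: Horner steps 11 → 6 → 5, so m(6) = 5.
  α_3 = 3: Horner steps 11 → 12 → 5, so m(3) = 5.
  α_4 = 1: Horner steps 11 → 3 → 11, so m(1) = 11.
  α_5 = 12: Horner steps 11 → 7 → 1, so m(12) = 1.
Codeword c = [1, 5, 5, 11, 1] ∈ F_13^5.


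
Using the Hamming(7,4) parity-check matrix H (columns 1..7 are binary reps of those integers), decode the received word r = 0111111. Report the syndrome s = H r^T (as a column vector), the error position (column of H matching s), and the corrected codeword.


s = (0, 0, 1)^T, error position = 1, corrected codeword c = 1111111

Compute s = H r^T mod 2 one row at a time:
  s_1 = 1 + 1 + 1 + 1 = 4 ≡ 0 (mod 2).
  s_2 = 1 + 1 + 1 + 1 = 4 ≡ 0 (mod 2).
  s_3 = 0 + 1 + 1 + 1 = 3 ≡ 1 (mod 2).
s = (0, 0, 1)^T — this equals column 1 of H (binary 001), so error is at position 1.
Correct: flip bit 1 of r = 0111111 to get c = 1111111.


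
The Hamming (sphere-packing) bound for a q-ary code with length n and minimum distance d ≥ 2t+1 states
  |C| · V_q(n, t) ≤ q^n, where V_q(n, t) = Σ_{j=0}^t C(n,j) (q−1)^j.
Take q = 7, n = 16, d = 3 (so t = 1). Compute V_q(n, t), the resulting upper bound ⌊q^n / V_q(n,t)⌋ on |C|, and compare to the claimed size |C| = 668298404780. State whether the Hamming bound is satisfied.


V_q(n, t) = 97, q^n = 33232930569601, Hamming bound = 342607531645, |C| = 668298404780 > bound (violated).

Step 1: Compute V_q(n, t) = Σ_{j=0}^1 C(n, j) (q−1)^j.
  j = 0: C(16,0)·(6)^0 = 1·1 = 1.
  j = 1: C(16,1)·(6)^1 = 16·6 = 96.
  V_q(n, t) = 1 + 96 = 97.
Step 2: q^n = 7^16 = 33232930569601.
Step 3: Hamming bound ⌊q^n / V_q(n,t)⌋ = ⌊33232930569601/97⌋ = 342607531645.
Step 4: Compare |C| = 668298404780 to 342607531645: violated.
The claimed |C| lies above the Hamming bound, so no 7-ary code of length 16 with d ≥ 3 can have 668298404780 codewords.


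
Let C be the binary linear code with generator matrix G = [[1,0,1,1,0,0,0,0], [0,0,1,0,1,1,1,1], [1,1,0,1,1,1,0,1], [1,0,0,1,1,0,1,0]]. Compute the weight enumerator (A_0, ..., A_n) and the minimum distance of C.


Weight distribution: A_0 = 1, A_2 = 2, A_3 = 3, A_4 = 3, A_5 = 4, A_6 = 2, A_7 = 1. Minimum distance d = 2.

Enumerate all 2^4 = 16 messages m ∈ F_2^4.
For each, compute codeword c = mG in F_2^8, then tally its weight.
  m = 0000 → c = 00000000, weight = 0.
  m = 1000 → c = 10110000, weight = 3.
  m = 0100 → c = 00101111, weight = 5.
  m = 1100 → c = 10011111, weight = 6.
  m = 0010 → c = 11011101, weight = 6.
  m = 1010 → c = 01101101, weight = 5.
  m = 0110 → c = 11110010, weight = 5.
  m = 1110 → c = 01000010, weight = 2.
  m = 0001 → c = 10011010, weight = 4.
  m = 1001 → c = 00101010, weight = 3.
  m = 0101 → c = 10110101, weight = 5.
  m = 1101 → c = 00000101, weight = 2.
  m = 0011 → c = 01000111, weight = 4.
  m = 1011 → c = 11110111, weight = 7.
  m = 0111 → c = 01101000, weight = 3.
  m = 1111 → c = 11011000, weight = 4.
Tally weights:
  weight 0: 1 codewords.
  weight 2: 2 codewords.
  weight 3: 3 codewords.
  weight 4: 3 codewords.
  weight 5: 4 codewords.
  weight 6: 2 codewords.
  weight 7: 1 codewords.
Minimum distance d = smallest w > 0 with A_w > 0 = 2.
Sanity: Σ A_w = 16 = 2^4 = 16 ✓.


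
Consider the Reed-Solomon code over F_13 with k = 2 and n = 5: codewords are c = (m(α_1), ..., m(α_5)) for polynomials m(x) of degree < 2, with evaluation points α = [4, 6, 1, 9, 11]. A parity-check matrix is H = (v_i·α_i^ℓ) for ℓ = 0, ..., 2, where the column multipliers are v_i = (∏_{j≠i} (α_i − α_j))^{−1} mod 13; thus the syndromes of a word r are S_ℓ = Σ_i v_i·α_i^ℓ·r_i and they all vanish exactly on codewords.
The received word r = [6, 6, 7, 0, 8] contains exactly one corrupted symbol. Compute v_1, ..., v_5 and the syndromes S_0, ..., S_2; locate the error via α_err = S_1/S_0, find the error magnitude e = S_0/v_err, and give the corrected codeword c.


S = (10, 8, 9), error at position 2, error magnitude e = 5, c = [6, 1, 7, 0, 8].

Step 1: column multipliers v_i = (∏_{j≠i}(α_i − α_j))^{−1} mod 13.
  i = 1 (α = 4): (4−6)(4−1)(4−9)(4−11) = (−2)·3·(−5)·(−7) = −210 ≡ 11, so v_1 = 11^{−1} = 6 (mod 13).
  i = 2 (α = 6): (6−4)(6−1)(6−9)(6−11) = 2·5·(−3)·(−5) = 150 ≡ 7, so v_2 = 7^{−1} = 2 (mod 13).
  i = 3 (α = 1): (1−4)(1−6)(1−9)(1−11) = (−3)·(−5)·(−8)·(−10) = 1200 ≡ 4, so v_3 = 4^{−1} = 10 (mod 13).
  i = 4 (α = 9): (9−4)(9−6)(9−1)(9−11) = 5·3·8·(−2) = −240 ≡ 7, so v_4 = 7^{−1} = 2 (mod 13).
  i = 5 (α = 11): (11−4)(11−6)(11−1)(11−9) = 7·5·10·2 = 700 ≡ 11, so v_5 = 11^{−1} = 6 (mod 13).
  v = [6, 2, 10, 2, 6].
Step 2: syndromes of r = [6, 6, 7, 0, 8] (all sums mod 13).
  S_0 = Σ v_i r_i = 6·6 + 2·6 + 10·7 + 2·0 + 6·8 = 166 ≡ 10.
  S_1 = Σ v_i α_i r_i = 6·4·6 + 2·6·6 + 10·1·7 + 2·9·0 + 6·11·8 = 814 ≡ 8.
  α_i^2 mod 13 = [3, 10, 1, 3, 4].
  S_2 = Σ v_i α_i^2 r_i = 6·3·6 + 2·10·6 + 10·1·7 + 2·3·0 + 6·4·8 = 490 ≡ 9.
  S = (10, 8, 9) ≠ 0, so r is not a codeword (an error is present).
Step 3: locate the error. For a single error e at position i, S_ℓ = v_i·e·α_i^ℓ, so α_err = S_1/S_0.
  S_0^{−1} = 10^{−1} = 4 (mod 13), so α_err = 8·4 = 32 ≡ 6 = α_2. Error position i = 2.
  Consistency check: S_2/S_1 = 9·5 = 45 ≡ 6 = α_err ✓ (single-error assumption holds).
Step 4: error magnitude e = S_0/v_2 = S_0·∏_{j≠2}(α_2 − α_j) = 10·7 = 70 ≡ 5 (mod 13).
Step 5: correct position 2: c_2 = r_2 − e = 6 − 5 ≡ 1 (mod 13). Hence c = [6, 1, 7, 0, 8].
  Check: interpolating c through the α_i gives m(x) = 3 + 4·x (degree < 2) with m(α_i) = c_i for every i, so c is indeed a codeword.


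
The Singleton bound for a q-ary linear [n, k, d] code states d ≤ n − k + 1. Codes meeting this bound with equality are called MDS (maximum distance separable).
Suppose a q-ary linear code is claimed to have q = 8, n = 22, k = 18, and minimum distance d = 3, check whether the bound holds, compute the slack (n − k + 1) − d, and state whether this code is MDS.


Singleton RHS = n − k + 1 = 5, slack = 2, bound satisfied, not MDS.

Singleton bound: d ≤ n − k + 1.
Here n = 22, k = 18, so n − k + 1 = 5.
Given d = 3, check d ≤ 5: YES.
Slack = (n − k + 1) − d = 2.
The code is NOT MDS (slack = 2 > 0).
Description: the claimed parameters are [22, 18, 3]_8; such a code would be non-MDS.


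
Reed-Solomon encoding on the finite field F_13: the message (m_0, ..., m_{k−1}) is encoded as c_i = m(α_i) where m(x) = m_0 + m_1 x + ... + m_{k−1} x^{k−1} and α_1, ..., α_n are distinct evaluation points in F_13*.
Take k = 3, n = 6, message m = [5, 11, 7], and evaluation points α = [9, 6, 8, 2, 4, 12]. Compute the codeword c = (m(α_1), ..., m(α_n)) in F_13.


c = [8, 11, 8, 3, 5, 1]

Message polynomial: m(x) = 5 + 11·x + 7·x^2 (mod 13).
For each evaluation point α_i, compute m(α_i) mod 13:
  α_1 = 9: Horner steps 7 → 9 → 8, so m(9) = 8.
  α_2 = 6: Horner steps 7 → 1 → 11, so m(6) = 11.
  α_3 = 8: Horner steps 7 → 2 → 8, so m(8) = 8.
  α_4 = 2: Horner steps 7 → 12 → 3, so m(2) = 3.
  α_5 = 4: Horner steps 7 → 0 → 5, so m(4) = 5.
  α_6 = 12: Horner steps 7 → 4 → 1, so m(12) = 1.
Codeword c = [8, 11, 8, 3, 5, 1] ∈ F_13^6.


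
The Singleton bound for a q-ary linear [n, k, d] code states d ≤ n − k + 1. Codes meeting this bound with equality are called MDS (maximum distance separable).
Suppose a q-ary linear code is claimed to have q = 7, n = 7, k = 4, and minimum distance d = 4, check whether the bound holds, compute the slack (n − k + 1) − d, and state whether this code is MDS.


Singleton RHS = n − k + 1 = 4, slack = 0, bound satisfied, MDS.

Singleton bound: d ≤ n − k + 1.
Here n = 7, k = 4, so n − k + 1 = 4.
Given d = 4, check d ≤ 4: YES.
Slack = (n − k + 1) − d = 0.
The code is MDS (slack = 0).
Description: the claimed parameters are [7, 4, 4]_7; such a code would be MDS (meets Singleton bound).


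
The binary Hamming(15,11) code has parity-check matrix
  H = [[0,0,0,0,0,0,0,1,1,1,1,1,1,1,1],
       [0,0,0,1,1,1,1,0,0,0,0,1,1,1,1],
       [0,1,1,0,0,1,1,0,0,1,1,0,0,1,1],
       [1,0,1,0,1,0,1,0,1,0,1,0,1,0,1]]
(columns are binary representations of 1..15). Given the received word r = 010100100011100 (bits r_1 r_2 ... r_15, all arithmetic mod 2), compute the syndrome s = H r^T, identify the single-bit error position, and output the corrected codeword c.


s = (1, 0, 1, 1)^T, error position = 11, corrected codeword c = 010100100001100

Compute s = H r^T mod 2 one row at a time:
  s_1 = 0 + 0 + 0 + 1 + 1 + 1 + 0 + 0 = 3 ≡ 1 (mod 2).
  s_2 = 1 + 0 + 0 + 1 + 1 + 1 + 0 + 0 = 4 ≡ 0 (mod 2).
  s_3 = 1 + 0 + 0 + 1 + 0 + 1 + 0 + 0 = 3 ≡ 1 (mod 2).
  s_4 = 0 + 0 + 0 + 1 + 0 + 1 + 1 + 0 = 3 ≡ 1 (mod 2).
s = (1, 0, 1, 1)^T — this equals column 11 of H (binary 1011), so error is at position 11.
Correct: flip bit 11 of r = 010100100011100 to get c = 010100100001100.


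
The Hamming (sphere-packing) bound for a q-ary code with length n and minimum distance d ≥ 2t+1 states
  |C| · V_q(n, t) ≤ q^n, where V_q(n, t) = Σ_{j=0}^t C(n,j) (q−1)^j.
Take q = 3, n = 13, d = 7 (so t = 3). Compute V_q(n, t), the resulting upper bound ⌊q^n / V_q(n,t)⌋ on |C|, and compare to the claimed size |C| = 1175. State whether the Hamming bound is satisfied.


V_q(n, t) = 2627, q^n = 1594323, Hamming bound = 606, |C| = 1175 > bound (violated).

Step 1: Compute V_q(n, t) = Σ_{j=0}^3 C(n, j) (q−1)^j.
  j = 0: C(13,0)·(2)^0 = 1·1 = 1.
  j = 1: C(13,1)·(2)^1 = 13·2 = 26.
  j = 2: C(13,2)·(2)^2 = 78·4 = 312.
  j = 3: C(13,3)·(2)^3 = 286·8 = 2288.
  V_q(n, t) = 1 + 26 + 312 + 2288 = 2627.
Step 2: q^n = 3^13 = 1594323.
Step 3: Hamming bound ⌊q^n / V_q(n,t)⌋ = ⌊1594323/2627⌋ = 606.
Step 4: Compare |C| = 1175 to 606: violated.
The claimed |C| lies above the Hamming bound, so no 3-ary code of length 13 with d ≥ 7 can have 1175 codewords.


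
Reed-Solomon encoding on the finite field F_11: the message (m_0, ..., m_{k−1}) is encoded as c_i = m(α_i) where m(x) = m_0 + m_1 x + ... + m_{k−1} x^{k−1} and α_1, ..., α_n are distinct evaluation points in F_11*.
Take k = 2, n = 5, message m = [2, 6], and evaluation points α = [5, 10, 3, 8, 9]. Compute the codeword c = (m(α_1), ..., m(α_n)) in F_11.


c = [10, 7, 9, 6, 1]

Message polynomial: m(x) = 2 + 6·x (mod 11).
For each evaluation point α_i, compute m(α_i) mod 11:
  α_1 = 5: Horner steps 6 → 10, so m(5) = 10.
  α_2 = 10: Horner steps 6 → 7, so m(10) = 7.
  α_3 = 3: Horner steps 6 → 9, so m(3) = 9.
  α_4 = 8: Horner steps 6 → 6, so m(8) = 6.
  α_5 = 9: Horner steps 6 → 1, so m(9) = 1.
Codeword c = [10, 7, 9, 6, 1] ∈ F_11^5.


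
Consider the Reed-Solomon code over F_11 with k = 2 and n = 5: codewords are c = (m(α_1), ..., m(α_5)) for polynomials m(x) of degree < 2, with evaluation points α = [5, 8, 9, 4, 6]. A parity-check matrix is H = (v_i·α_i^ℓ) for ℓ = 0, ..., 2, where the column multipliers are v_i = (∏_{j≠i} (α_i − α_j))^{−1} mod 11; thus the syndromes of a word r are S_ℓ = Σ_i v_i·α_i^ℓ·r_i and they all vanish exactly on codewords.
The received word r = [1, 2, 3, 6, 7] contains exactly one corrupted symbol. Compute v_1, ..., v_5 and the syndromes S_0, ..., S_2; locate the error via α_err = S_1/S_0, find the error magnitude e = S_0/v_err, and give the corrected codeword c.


S = (3, 2, 5), error at position 2, error magnitude e = 5, c = [1, 8, 3, 6, 7].

Step 1: column multipliers v_i = (∏_{j≠i}(α_i − α_j))^{−1} mod 11.
  i = 1 (α = 5): (5−8)(5−9)(5−4)(5−6) = (−3)·(−4)·1·(−1) = −12 ≡ 10, so v_1 = 10^{−1} = 10 (mod 11).
  i = 2 (α = 8): (8−5)(8−9)(8−4)(8−6) = 3·(−1)·4·2 = −24 ≡ 9, so v_2 = 9^{−1} = 5 (mod 11).
  i = 3 (α = 9): (9−5)(9−8)(9−4)(9−6) = 4·1·5·3 = 60 ≡ 5, so v_3 = 5^{−1} = 9 (mod 11).
  i = 4 (α = 4): (4−5)(4−8)(4−9)(4−6) = (−1)·(−4)·(−5)·(−2) = 40 ≡ 7, so v_4 = 7^{−1} = 8 (mod 11).
  i = 5 (α = 6): (6−5)(6−8)(6−9)(6−4) = 1·(−2)·(−3)·2 = 12 ≡ 1, so v_5 = 1^{−1} = 1 (mod 11).
  v = [10, 5, 9, 8, 1].
Step 2: syndromes of r = [1, 2, 3, 6, 7] (all sums mod 11).
  S_0 = Σ v_i r_i = 10·1 + 5·2 + 9·3 + 8·6 + 1·7 = 102 ≡ 3.
  S_1 = Σ v_i α_i r_i = 10·5·1 + 5·8·2 + 9·9·3 + 8·4·6 + 1·6·7 = 607 ≡ 2.
  α_i^2 mod 11 = [3, 9, 4, 5, 3].
  S_2 = Σ v_i α_i^2 r_i = 10·3·1 + 5·9·2 + 9·4·3 + 8·5·6 + 1·3·7 = 489 ≡ 5.
  S = (3, 2, 5) ≠ 0, so r is not a codeword (an error is present).
Step 3: locate the error. For a single error e at position i, S_ℓ = v_i·e·α_i^ℓ, so α_err = S_1/S_0.
  S_0^{−1} = 3^{−1} = 4 (mod 11), so α_err = 2·4 = 8 ≡ 8 = α_2. Error position i = 2.
  Consistency check: S_2/S_1 = 5·6 = 30 ≡ 8 = α_err ✓ (single-error assumption holds).
Step 4: error magnitude e = S_0/v_2 = S_0·∏_{j≠2}(α_2 − α_j) = 3·9 = 27 ≡ 5 (mod 11).
Step 5: correct position 2: c_2 = r_2 − e = 2 − 5 ≡ 8 (mod 11). Hence c = [1, 8, 3, 6, 7].
  Check: interpolating c through the α_i gives m(x) = 4 + 6·x (degree < 2) with m(α_i) = c_i for every i, so c is indeed a codeword.


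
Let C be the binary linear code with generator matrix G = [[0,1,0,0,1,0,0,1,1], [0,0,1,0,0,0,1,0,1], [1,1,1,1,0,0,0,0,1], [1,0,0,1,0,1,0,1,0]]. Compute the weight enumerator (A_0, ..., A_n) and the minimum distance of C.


Weight distribution: A_0 = 1, A_3 = 2, A_4 = 5, A_5 = 4, A_6 = 2, A_7 = 2. Minimum distance d = 3.

Enumerate all 2^4 = 16 messages m ∈ F_2^4.
For each, compute codeword c = mG in F_2^9, then tally its weight.
  m = 0000 → c = 000000000, weight = 0.
  m = 1000 → c = 010010011, weight = 4.
  m = 0100 → c = 001000101, weight = 3.
  m = 1100 → c = 011010110, weight = 5.
  m = 0010 → c = 111100001, weight = 5.
  m = 1010 → c = 101110010, weight = 5.
  m = 0110 → c = 110100100, weight = 4.
  m = 1110 → c = 100110111, weight = 6.
  m = 0001 → c = 100101010, weight = 4.
  m = 1001 → c = 110111001, weight = 6.
  m = 0101 → c = 101101111, weight = 7.
  m = 1101 → c = 111111100, weight = 7.
  m = 0011 → c = 011001011, weight = 5.
  m = 1011 → c = 001011000, weight = 3.
  m = 0111 → c = 010001110, weight = 4.
  m = 1111 → c = 000011101, weight = 4.
Tally weights:
  weight 0: 1 codewords.
  weight 3: 2 codewords.
  weight 4: 5 codewords.
  weight 5: 4 codewords.
  weight 6: 2 codewords.
  weight 7: 2 codewords.
Minimum distance d = smallest w > 0 with A_w > 0 = 3.
Sanity: Σ A_w = 16 = 2^4 = 16 ✓.


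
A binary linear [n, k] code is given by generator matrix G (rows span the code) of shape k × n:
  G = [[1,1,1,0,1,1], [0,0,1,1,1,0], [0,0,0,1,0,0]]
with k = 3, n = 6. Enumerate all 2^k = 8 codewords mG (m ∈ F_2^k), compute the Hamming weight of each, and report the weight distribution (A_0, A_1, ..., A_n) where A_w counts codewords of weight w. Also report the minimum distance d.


Weight distribution: A_0 = 1, A_1 = 1, A_2 = 1, A_3 = 2, A_4 = 1, A_5 = 1, A_6 = 1. Minimum distance d = 1.

Enumerate all 2^3 = 8 messages m ∈ F_2^3.
For each, compute codeword c = mG in F_2^6, then tally its weight.
  m = 000 → c = 000000, weight = 0.
  m = 100 → c = 111011, weight = 5.
  m = 010 → c = 001110, weight = 3.
  m = 110 → c = 110101, weight = 4.
  m = 001 → c = 000100, weight = 1.
  m = 101 → c = 111111, weight = 6.
  m = 011 → c = 001010, weight = 2.
  m = 111 → c = 110001, weight = 3.
Tally weights:
  weight 0: 1 codewords.
  weight 1: 1 codewords.
  weight 2: 1 codewords.
  weight 3: 2 codewords.
  weight 4: 1 codewords.
  weight 5: 1 codewords.
  weight 6: 1 codewords.
Minimum distance d = smallest w > 0 with A_w > 0 = 1.
Sanity: Σ A_w = 8 = 2^3 = 8 ✓.


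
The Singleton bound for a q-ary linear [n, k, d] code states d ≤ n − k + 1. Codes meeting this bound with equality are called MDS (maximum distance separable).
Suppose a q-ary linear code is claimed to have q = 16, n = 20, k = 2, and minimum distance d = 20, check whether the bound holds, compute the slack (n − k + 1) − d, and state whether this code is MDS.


Singleton RHS = n − k + 1 = 19, slack = -1, bound violated (no such code; not MDS).

Singleton bound: d ≤ n − k + 1.
Here n = 20, k = 2, so n − k + 1 = 19.
Given d = 20, check d ≤ 19: NO.
Slack = (n − k + 1) − d = -1.
The slack is negative: d = 20 exceeds n − k + 1 = 19 by 1, so the Singleton bound is violated and no linear [20, 2, 20]_16 code can exist. In particular it is not MDS (MDS requires d = n − k + 1 exactly).
Description: the claimed parameters are [20, 2, 20]_16; such a code would be impossible (violates the Singleton bound).


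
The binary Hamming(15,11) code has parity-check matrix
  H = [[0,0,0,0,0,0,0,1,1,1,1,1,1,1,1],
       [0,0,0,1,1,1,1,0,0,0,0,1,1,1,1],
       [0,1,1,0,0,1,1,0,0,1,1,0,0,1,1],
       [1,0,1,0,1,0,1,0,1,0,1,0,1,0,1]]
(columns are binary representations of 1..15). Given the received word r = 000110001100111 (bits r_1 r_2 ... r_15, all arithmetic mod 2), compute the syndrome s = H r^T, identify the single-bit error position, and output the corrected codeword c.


s = (1, 1, 1, 0)^T, error position = 14, corrected codeword c = 000110001100101

Compute s = H r^T mod 2 one row at a time:
  s_1 = 0 + 1 + 1 + 0 + 0 + 1 + 1 + 1 = 5 ≡ 1 (mod 2).
  s_2 = 1 + 1 + 0 + 0 + 0 + 1 + 1 + 1 = 5 ≡ 1 (mod 2).
  s_3 = 0 + 0 + 0 + 0 + 1 + 0 + 1 + 1 = 3 ≡ 1 (mod 2).
  s_4 = 0 + 0 + 1 + 0 + 1 + 0 + 1 + 1 = 4 ≡ 0 (mod 2).
s = (1, 1, 1, 0)^T — this equals column 14 of H (binary 1110), so error is at position 14.
Correct: flip bit 14 of r = 000110001100111 to get c = 000110001100101.


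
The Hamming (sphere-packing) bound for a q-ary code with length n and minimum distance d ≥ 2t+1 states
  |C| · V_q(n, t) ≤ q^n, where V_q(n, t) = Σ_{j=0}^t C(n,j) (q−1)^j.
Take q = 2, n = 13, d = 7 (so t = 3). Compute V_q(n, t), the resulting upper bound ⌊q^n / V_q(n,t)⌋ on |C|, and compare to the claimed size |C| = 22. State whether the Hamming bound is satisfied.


V_q(n, t) = 378, q^n = 8192, Hamming bound = 21, |C| = 22 > bound (violated).

Step 1: Compute V_q(n, t) = Σ_{j=0}^3 C(n, j) (q−1)^j.
  j = 0: C(13,0)·(1)^0 = 1·1 = 1.
  j = 1: C(13,1)·(1)^1 = 13·1 = 13.
  j = 2: C(13,2)·(1)^2 = 78·1 = 78.
  j = 3: C(13,3)·(1)^3 = 286·1 = 286.
  V_q(n, t) = 1 + 13 + 78 + 286 = 378.
Step 2: q^n = 2^13 = 8192.
Step 3: Hamming bound ⌊q^n / V_q(n,t)⌋ = ⌊8192/378⌋ = 21.
Step 4: Compare |C| = 22 to 21: violated.
The claimed |C| lies above the Hamming bound, so no 2-ary code of length 13 with d ≥ 7 can have 22 codewords.


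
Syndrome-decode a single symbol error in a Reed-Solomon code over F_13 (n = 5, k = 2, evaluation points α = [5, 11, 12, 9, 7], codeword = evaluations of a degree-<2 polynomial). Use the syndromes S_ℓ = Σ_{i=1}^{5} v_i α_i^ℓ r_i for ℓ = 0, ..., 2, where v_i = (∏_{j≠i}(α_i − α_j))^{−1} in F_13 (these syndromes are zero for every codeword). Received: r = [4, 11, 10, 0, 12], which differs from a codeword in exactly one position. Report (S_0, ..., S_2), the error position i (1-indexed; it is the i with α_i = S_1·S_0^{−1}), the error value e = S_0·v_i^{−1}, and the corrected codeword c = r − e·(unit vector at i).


S = (8, 4, 2), error at position 5, error magnitude e = 10, c = [4, 11, 10, 0, 2].

Step 1: column multipliers v_i = (∏_{j≠i}(α_i − α_j))^{−1} mod 13.
  i = 1 (α = 5): (5−11)(5−12)(5−9)(5−7) = (−6)·(−7)·(−4)·(−2) = 336 ≡ 11, so v_1 = 11^{−1} = 6 (mod 13).
  i = 2 (α = 11): (11−5)(11−12)(11−9)(11−7) = 6·(−1)·2·4 = −48 ≡ 4, so v_2 = 4^{−1} = 10 (mod 13).
  i = 3 (α = 12): (12−5)(12−11)(12−9)(12−7) = 7·1·3·5 = 105 ≡ 1, so v_3 = 1^{−1} = 1 (mod 13).
  i = 4 (α = 9): (9−5)(9−11)(9−12)(9−7) = 4·(−2)·(−3)·2 = 48 ≡ 9, so v_4 = 9^{−1} = 3 (mod 13).
  i = 5 (α = 7): (7−5)(7−11)(7−12)(7−9) = 2·(−4)·(−5)·(−2) = −80 ≡ 11, so v_5 = 11^{−1} = 6 (mod 13).
  v = [6, 10, 1, 3, 6].
Step 2: syndromes of r = [4, 11, 10, 0, 12] (all sums mod 13).
  S_0 = Σ v_i r_i = 6·4 + 10·11 + 1·10 + 3·0 + 6·12 = 216 ≡ 8.
  S_1 = Σ v_i α_i r_i = 6·5·4 + 10·11·11 + 1·12·10 + 3·9·0 + 6·7·12 = 1954 ≡ 4.
  α_i^2 mod 13 = [12, 4, 1, 3, 10].
  S_2 = Σ v_i α_i^2 r_i = 6·12·4 + 10·4·11 + 1·1·10 + 3·3·0 + 6·10·12 = 1458 ≡ 2.
  S = (8, 4, 2) ≠ 0, so r is not a codeword (an error is present).
Step 3: locate the error. For a single error e at position i, S_ℓ = v_i·e·α_i^ℓ, so α_err = S_1/S_0.
  S_0^{−1} = 8^{−1} = 5 (mod 13), so α_err = 4·5 = 20 ≡ 7 = α_5. Error position i = 5.
  Consistency check: S_2/S_1 = 2·10 = 20 ≡ 7 = α_err ✓ (single-error assumption holds).
Step 4: error magnitude e = S_0/v_5 = S_0·∏_{j≠5}(α_5 − α_j) = 8·11 = 88 ≡ 10 (mod 13).
Step 5: correct position 5: c_5 = r_5 − e = 12 − 10 ≡ 2 (mod 13). Hence c = [4, 11, 10, 0, 2].
  Check: interpolating c through the α_i gives m(x) = 9 + 12·x (degree < 2) with m(α_i) = c_i for every i, so c is indeed a codeword.
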